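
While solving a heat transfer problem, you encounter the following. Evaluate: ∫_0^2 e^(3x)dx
Antiderivative: (1/3)e^(3x)
Evaluate: (1/3)(e^6-1)

Answer: (e^6-1)/3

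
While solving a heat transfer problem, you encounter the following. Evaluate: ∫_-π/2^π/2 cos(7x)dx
Antiderivative: sin(7x)/7
Evaluate at bounds: [sin(7·π/2)/7] - [sin(7·-π/2)/7]
= ((-1) - (1))/7 = -2/7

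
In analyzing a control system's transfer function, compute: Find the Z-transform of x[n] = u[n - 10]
Using the time-shift property: Z{u[n-10]} = z^(-10)*z/(z-1)
= z^(-9)/(z-1)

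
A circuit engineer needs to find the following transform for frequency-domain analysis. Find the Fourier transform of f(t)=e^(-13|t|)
Using the standard pair: F{e^(-a|t|)}=2a/(a^2+omega^2)
With a=13: F(omega)=26/(169+omega^2)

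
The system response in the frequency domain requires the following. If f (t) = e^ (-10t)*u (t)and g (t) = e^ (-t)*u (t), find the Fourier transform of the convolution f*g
By the convolution theorem: F{f * g}=F(omega) * G(omega)
F(omega)=1/(10 + j * omega), G(omega)=1/(1 + j * omega)
F{f * g}=1/((10 + j * omega)(1 + j * omega))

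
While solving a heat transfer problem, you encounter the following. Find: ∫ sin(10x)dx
Using substitution u = 10x: ∫ sin(u) du/10 = -cos(u)/10+C

Answer: (-1/10)cos(10x)+C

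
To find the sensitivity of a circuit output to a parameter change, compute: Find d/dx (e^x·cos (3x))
Product rule: (fg)'=f'g+fg'
f=e^x, f'=e^x
g=cos(3x), g'=-3·sin(3x)

Answer: e^x·cos(3x)-3·e^x·sin(3x)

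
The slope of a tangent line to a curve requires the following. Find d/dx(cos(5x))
Chain rule: d/dx[cos(u)]=-sin(u)·u' where u=5x
u'=5

Answer: -5·sin(5x)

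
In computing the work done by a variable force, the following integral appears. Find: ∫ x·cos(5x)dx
By parts: u=x, dv=cos(5x) dx
du=dx, v=sin(5x)/5
=x·sin(5x)/5+cos(5x)/5²+C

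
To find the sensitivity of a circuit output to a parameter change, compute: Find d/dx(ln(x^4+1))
Chain rule: d/dx[ln(u)]=u'/u where u=x^4 + 1
u'=4x^3

Answer: (4x^3)/(x^4 + 1)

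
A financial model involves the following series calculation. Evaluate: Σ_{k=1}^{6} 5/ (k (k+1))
Partial fractions: 5/(k(k + 1)) = 5/k - 5/(k + 1)
Telescoping sum: 5(1 - 1/7) = 5·6/7

Answer: 30/7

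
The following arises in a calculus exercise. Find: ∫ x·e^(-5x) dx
Integration by parts: u=x, dv=e^(-5x) dx
du=dx, v=e^(-5x)/(-5)
=x·e^(-5x)/(-5) - ∫ e^(-5x)/(-5) dx
=x·e^(-5x)/(-5) - e^(-5x)/25+C

Answer: e^(-5x)(x/(-5)-1/25)+C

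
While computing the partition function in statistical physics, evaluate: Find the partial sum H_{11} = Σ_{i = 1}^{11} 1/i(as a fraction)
H_11 = 1 + 1/2 + 1/3 + ... + 1/11
= 83711/27720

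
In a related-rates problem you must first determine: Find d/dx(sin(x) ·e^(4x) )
Product rule: (fg)' = f'g+fg'
f = sin(x), f' = cos(x)
g = e^(4x), g' = 4·e^(4x)

Answer: cos(x)·e^(4x)+4·sin(x)·e^(4x)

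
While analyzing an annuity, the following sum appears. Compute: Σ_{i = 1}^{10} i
Using formula: Σ i^1 = n(n + 1)/2 = 10·11/2 = 55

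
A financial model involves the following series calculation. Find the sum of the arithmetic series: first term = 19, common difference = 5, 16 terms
Last term: a_n=19 + (16 - 1)·5=94
Sum=n(a_1 + a_n)/2=16(19 + 94)/2=904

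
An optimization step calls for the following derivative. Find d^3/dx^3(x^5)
Apply power rule 3 times:
d^1: 5x^4
d^2: 20x^3
d^3: 60x^2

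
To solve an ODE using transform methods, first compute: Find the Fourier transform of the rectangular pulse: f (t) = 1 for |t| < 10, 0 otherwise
F(omega)=integral from -10 to 10 of e^(-j * omega * t) dt
=2 * sin(10 * omega)/omega=20 * sinc(10 * omega/pi)

Answer: 2 * sin(10 * omega)/omega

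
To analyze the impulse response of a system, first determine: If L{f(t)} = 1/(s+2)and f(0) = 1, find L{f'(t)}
L{f'(t)} = s·F(s) - f(0) = s/(s+2)-1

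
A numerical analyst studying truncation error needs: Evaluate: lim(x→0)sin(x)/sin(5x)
sin(u) ≈ u for small u:
sin(x)/sin(5x) ≈ x/(5x)=1/5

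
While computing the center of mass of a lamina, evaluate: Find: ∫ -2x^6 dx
Using power rule: ∫ -2x^6 dx=-2/7 x^7+C=(-2/7)x^7+C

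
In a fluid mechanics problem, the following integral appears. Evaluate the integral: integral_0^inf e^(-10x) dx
integral_0^inf e^(-10x) dx = [-1/10*e^(-10x)]_0^inf
= 0 - (-1/10) = 1/10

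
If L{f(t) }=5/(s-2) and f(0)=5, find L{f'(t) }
L{f'(t)} = s·F(s) - f(0) = 5s/(s-2) - 5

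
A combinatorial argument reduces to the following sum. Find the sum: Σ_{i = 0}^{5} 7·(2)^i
Geometric series: S=a(1 - r^n)/(1 - r)
a=7, r=2, n=6
S=7(1-64)/-1=441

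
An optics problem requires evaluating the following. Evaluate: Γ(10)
Γ(n) = (n-1)! for positive integers
Γ(10) = 9! = 362880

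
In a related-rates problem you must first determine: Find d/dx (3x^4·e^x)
Product rule: (fg)'=f'g + fg'
f=3x^4, f'=12x^3
g=e^x, g'=e^x

Answer: 12x^3·e^x + 3x^4·e^x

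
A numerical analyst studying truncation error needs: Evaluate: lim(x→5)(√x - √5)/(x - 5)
Multiply by conjugate (√x+√5)/(√x+√5):
= (x - 5)/((x - 5)(√x+√5)) = 1/(√x+√5)
As x → 5: 1/(2√5)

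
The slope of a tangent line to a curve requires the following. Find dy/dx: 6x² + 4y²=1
Differentiate: 12x + 8y·(dy/dx)=0
dy/dx=-12x/(8y)=-(3/2)·(x/y)

Answer: dy/dx=-(3/2)·(x/y)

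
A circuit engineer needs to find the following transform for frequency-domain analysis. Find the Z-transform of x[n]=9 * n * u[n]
Z{n * u[n]}=z/(z-1)^2
By linearity: Z{9 * n * u[n]}=9z/(z-1)^2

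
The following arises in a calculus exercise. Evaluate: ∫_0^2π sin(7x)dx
Antiderivative: -cos(7x)/7
Evaluate at bounds: [-cos(7·2π)/7] - [-cos(7·0)/7]
= (-(1)+(1))/7 = 0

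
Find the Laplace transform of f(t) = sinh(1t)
L{sinh(at)} = a/(s²-a²)
L{sinh(1t)} = 1/(s²-1)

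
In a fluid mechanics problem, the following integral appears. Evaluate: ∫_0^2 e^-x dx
Antiderivative: -e^-x
Evaluate: -(e^-2 - 1)

Answer: (e^-2 - 1)/(-1)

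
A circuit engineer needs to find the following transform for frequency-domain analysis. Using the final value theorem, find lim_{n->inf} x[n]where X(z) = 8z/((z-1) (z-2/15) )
Final value theorem: lim x[n]=lim_{z->1} (z-1) * X(z)
(z-1) * X(z)=8z/(z-2/15)
As z->1: 8/(1-2/15)=8/(13/15)=120/13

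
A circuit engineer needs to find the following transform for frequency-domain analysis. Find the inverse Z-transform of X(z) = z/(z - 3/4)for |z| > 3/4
Standard pair: z/(z-a) <-> a^n*u[n] for causal signals
With a = 3/4: x[n] = (3/4)^n*u[n]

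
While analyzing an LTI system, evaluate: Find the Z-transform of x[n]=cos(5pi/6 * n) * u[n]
Z{cos(w0*n)*u[n]}=z(z - cos(w0))/(z^2 - 2z*cos(w0) + 1)
With w0=5pi/6: X(z)=z(z - cos(5pi/6))/(z^2 - 2z*cos(5pi/6) + 1)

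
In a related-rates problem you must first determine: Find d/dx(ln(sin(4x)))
Chain rule: d/dx[ln(u)] = u'/u where u = sin(4x)
u' = 4cos(4x)

Answer: (4cos(4x))/(sin(4x))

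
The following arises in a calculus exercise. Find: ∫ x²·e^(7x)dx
Integration by parts twice:
First: u=x², dv=e^(7x) dx => x²e^(7x)/7 - (2/7)∫ xe^(7x) dx
Second (∫ xe^(7x) dx): xe^(7x)/7 - e^(7x)/49
Combining: e^(7x)(x²/7 - 2x/49 + 2/343) + C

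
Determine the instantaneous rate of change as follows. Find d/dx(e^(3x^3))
Chain rule: d/dx[e^u] = e^u · u' where u = 3x^3
u' = 9x^2

Answer: 9x^2·e^(3x^3)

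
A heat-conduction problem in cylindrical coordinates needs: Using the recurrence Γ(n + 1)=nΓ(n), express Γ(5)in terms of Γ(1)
Γ(5) = 4Γ(4) = 4·3Γ(3) = ... = 4!·Γ(1) = 24·Γ(1)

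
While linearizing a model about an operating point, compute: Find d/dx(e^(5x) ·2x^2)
Product rule: (fg)'=f'g+fg'
f=e^(5x), f'=5·e^(5x)
g=2x^2, g'=4x

Answer: 10·e^(5x)·x^2+4·e^(5x)·x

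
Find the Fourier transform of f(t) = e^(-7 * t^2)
The Fourier transform of a Gaussian e^(-a * t^2) is sqrt(pi/a) * e^(-omega^2/(4a)).
With a = 7: F(omega) = sqrt(pi/7) * e^(-omega^2/28)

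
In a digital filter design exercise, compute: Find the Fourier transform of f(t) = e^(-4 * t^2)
The Fourier transform of a Gaussian e^(-a*t^2) is sqrt(pi/a)*e^(-omega^2/(4a)).
With a = 4: F(omega) = sqrt(pi)/2*e^(-omega^2/16)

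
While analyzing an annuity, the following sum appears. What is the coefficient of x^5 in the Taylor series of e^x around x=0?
Taylor series of e^x = Σ x^n/n!
Coefficient of x^5 = 1/5! = 1/120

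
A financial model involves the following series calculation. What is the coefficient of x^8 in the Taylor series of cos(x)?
cos(x)=Σ (-1)^k x^(2k)/(2k)!
For x^8: (-1)^4/8!=1/40320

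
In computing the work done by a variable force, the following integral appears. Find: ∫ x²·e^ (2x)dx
Integration by parts twice:
First: u=x², dv=e^(2x) dx => x²e^(2x)/2 - (2/2)∫ xe^(2x) dx
Second (∫ xe^(2x) dx): xe^(2x)/2 - e^(2x)/4
Combining: e^(2x)(x²/2 - 2x/4 + 2/8) + C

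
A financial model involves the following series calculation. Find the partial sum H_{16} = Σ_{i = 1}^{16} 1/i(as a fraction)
H_16 = 1+1/2+1/3+...+1/16
= 2436559/720720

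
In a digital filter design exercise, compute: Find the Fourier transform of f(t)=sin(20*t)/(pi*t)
sin(W*t)/(pi*t)=(W/pi)*sinc(W*t/pi) is the impulse response of the ideal low-pass filter with cutoff W (here W=20).
Its Fourier transform is a rectangular function:
F(omega)=1 for |omega| < 20, 0 otherwise

Answer: rect(omega/40) [i.e., 1 for |omega| < 20, 0 otherwise]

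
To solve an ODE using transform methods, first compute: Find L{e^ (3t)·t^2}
First shifting: L{e^(at)f(t)} = F(s-a)
L{t^2} = 2/s^3
Shift s → s-3: 2/(s-3)^3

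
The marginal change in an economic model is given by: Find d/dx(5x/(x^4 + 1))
Quotient rule: (f/g)' = (f'g - fg')/g²
f = 5x, f' = 5
g = x^4 + 1, g' = 4x^3

Answer: (5·(x^4 + 1) - 20x^4)/(x^4 + 1)²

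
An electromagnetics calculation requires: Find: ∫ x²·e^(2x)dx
Integration by parts twice:
First: u = x², dv = e^(2x) dx => x²e^(2x)/2 - (2/2)∫ xe^(2x) dx
Second (∫ xe^(2x) dx): xe^(2x)/2 - e^(2x)/4
Combining: e^(2x)(x²/2 - 2x/4 + 2/8) + C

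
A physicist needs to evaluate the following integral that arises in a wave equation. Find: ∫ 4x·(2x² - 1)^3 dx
Let u = 2x² - 1, du = 4x dx
∫ u^3 du = u^4/4+C

Answer: (2x² - 1)^4/4+C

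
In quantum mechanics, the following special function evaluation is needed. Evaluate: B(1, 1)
B(x,y)=Γ(x)Γ(y)/Γ(x + y)=(x-1)!(y-1)!/(x + y-1)!
B(1,1)=0!·0!/1!=1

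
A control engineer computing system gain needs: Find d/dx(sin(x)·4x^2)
Product rule: (fg)' = f'g + fg'
f = sin(x), f' = cos(x)
g = 4x^2, g' = 8x

Answer: 4·cos(x)·x^2 + 8·sin(x)·x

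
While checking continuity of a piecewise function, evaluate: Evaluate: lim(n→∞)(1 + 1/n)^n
This is the definition of e^1: lim(1 + 1/n)^n = e^1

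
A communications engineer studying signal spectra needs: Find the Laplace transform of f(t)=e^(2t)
L{e^(at)}=1/(s-a)
L{e^(2t)}=1/(s-2)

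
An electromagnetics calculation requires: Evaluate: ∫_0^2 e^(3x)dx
Antiderivative: (1/3)e^(3x)
Evaluate: (1/3)(e^6 - 1)

Answer: (e^6 - 1)/3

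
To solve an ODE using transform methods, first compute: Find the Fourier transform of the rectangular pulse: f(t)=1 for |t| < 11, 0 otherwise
F(omega) = integral from -11 to 11 of e^(-j*omega*t) dt
= 2*sin(11*omega)/omega = 22*sinc(11*omega/pi)

Answer: 2*sin(11*omega)/omega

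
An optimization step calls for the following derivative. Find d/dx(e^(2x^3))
Chain rule: d/dx[e^u] = e^u · u' where u = 2x^3
u' = 6x^2

Answer: 6x^2·e^(2x^3)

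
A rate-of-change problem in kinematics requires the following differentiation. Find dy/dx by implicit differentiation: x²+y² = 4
Differentiate both sides: 2x + 2y·(dy/dx)=0
Solve: dy/dx=-2x/(2y)=-x/y

Answer: dy/dx=-x/y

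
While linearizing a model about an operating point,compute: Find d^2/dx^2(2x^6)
Apply power rule 2 times:
d^1: 12x^5
d^2: 60x^4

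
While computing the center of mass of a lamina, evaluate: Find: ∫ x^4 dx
Using power rule: ∫ x^4 dx=1/5 x^5 + C=(1/5)x^5 + C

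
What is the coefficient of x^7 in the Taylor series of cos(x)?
cos(x) has only even powers. Coefficient of x^7=0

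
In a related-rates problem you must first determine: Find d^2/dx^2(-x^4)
Apply power rule 2 times:
d^1: -4x^3
d^2: -12x^2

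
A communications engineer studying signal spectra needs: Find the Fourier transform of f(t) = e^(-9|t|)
Using the standard pair: F{e^(-a|t|)} = 2a/(a^2+omega^2)
With a = 9: F(omega) = 18/(81+omega^2)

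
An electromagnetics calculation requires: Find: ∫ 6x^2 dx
Using power rule: ∫ 6x^2 dx=6/3 x^3+C=2x^3+C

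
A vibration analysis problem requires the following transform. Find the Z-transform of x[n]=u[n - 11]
Using the time-shift property: Z{u[n-11]} = z^(-11) * z/(z-1)
= z^(-10)/(z-1)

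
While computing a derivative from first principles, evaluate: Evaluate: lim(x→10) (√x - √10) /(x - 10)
Multiply by conjugate (√x+√10)/(√x+√10):
=(x - 10)/((x - 10)(√x+√10))=1/(√x+√10)
As x → 10: 1/(2√10)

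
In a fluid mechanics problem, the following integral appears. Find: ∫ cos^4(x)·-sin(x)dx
Let u = cos(x), du = -sin(x) dx
∫ u^4 du = u^5/5 + C

Answer: cos^5(x)/5 + C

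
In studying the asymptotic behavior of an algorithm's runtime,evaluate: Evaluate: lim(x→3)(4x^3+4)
Polynomial is continuous, so substitute x = 3:
4·3^3+4 = 112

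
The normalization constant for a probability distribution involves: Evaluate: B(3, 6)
B(x,y)=Γ(x)Γ(y)/Γ(x + y)=(x-1)!(y-1)!/(x + y-1)!
B(3,6)=2!·5!/8!=1/168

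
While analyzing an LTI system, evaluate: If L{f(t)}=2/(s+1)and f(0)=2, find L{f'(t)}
L{f'(t)} = s·F(s) - f(0) = 2s/(s + 1) - 2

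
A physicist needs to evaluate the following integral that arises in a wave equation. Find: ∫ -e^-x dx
Since d/dx[e^-x] = - e^-x, we get 1e^-x + C

Answer: e^-x + C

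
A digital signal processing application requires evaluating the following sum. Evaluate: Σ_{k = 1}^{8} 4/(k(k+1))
Partial fractions: 4/(k(k + 1))=4/k - 4/(k + 1)
Telescoping sum: 4(1 - 1/9)=4·8/9

Answer: 32/9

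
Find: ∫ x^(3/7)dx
Power rule: ∫ x^(3/7) dx=x^(10/7)/(10/7) + C

Answer: (7/10)·x^(10/7) + C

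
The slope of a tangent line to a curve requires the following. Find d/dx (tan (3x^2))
Chain rule: d/dx[tan(u)]=sec²(u)·u' where u=3x^2
u'=6x

Answer: 6x·sec²(3x^2)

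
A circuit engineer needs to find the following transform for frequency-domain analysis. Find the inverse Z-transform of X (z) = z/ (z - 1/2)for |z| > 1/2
Standard pair: z/(z-a) <-> a^n * u[n] for causal signals
With a=1/2: x[n]=(1/2)^n * u[n]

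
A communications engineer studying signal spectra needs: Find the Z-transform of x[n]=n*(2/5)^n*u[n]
Using the property Z{n * a^n * u[n]} = az/(z-a)^2
With a = 2/5: X(z) = (2/5)z/(z - 2/5)^2, |z| > 2/5

Answer: (2/5)z/(z - 2/5)^2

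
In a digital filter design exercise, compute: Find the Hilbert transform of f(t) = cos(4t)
The Hilbert transform shifts each frequency component by -pi/2.
H{cos(wt)} = sin(wt)
With w = 4: H{cos(4t)} = sin(4t)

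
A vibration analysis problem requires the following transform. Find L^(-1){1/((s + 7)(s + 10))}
Partial fractions: 1/((s+7)(s+10))=A/(s+7)+B/(s+10)
Cover-up: A=1/(s+10)|_{s=-7}=1/3; B=1/(s+7)|_{s=-10}=-1/3
L^(-1)=(1/3)e^(-7t) - (1/3)e^(-10t)

Answer: (1/3)(e^(-7t) - e^(-10t))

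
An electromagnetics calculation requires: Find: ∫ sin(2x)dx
Using substitution u = 2x: ∫ sin(u) du/2 = -cos(u)/2 + C

Answer: (-1/2)cos(2x) + C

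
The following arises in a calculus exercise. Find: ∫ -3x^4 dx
Using power rule: ∫ -3x^4 dx=-3/5 x^5+C=(-3/5)x^5+C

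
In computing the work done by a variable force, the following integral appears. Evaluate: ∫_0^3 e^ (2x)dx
Antiderivative: (1/2)e^(2x)
Evaluate: (1/2)(e^6-1)

Answer: (e^6-1)/2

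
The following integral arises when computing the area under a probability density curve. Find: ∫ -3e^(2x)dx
Since d/dx[e^(2x)]=2e^(2x), we get -3/2 e^(2x) + C

Answer: (-3/2)e^(2x) + C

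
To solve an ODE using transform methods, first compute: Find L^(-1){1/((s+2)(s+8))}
Partial fractions: 1/((s + 2)(s + 8))=A/(s + 2) + B/(s + 8)
Cover-up: A=1/(s + 8)|_{s=-2}=1/6; B=1/(s + 2)|_{s=-8}=-1/6
L^(-1)=(1/6)e^(-2t) - (1/6)e^(-8t)

Answer: (1/6)(e^(-2t) - e^(-8t))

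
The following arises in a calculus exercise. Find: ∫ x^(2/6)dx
Power rule: ∫ x^(1/3) dx=x^(4/3)/(4/3)+C

Answer: (3/4)·x^(4/3)+C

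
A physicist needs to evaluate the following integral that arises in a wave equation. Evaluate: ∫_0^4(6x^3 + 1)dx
Step 1: Find antiderivative F(x)=(3/2)x^4+x
Step 2: F(4) - F(0)=388 - (0)=388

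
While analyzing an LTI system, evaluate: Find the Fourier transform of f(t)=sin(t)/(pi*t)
sin(W*t)/(pi*t) = (W/pi)*sinc(W*t/pi) is the impulse response of the ideal low-pass filter with cutoff W (here W = 1).
Its Fourier transform is a rectangular function:
F(omega) = 1 for |omega| < 1, 0 otherwise

Answer: rect(omega/2) [i.e., 1 for |omega| < 1, 0 otherwise]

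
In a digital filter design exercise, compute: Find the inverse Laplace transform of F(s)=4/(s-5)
L^(-1){4/(s-a)} = c·e^(at)
Here a = 5, c = 4

Answer: 4e^(5t)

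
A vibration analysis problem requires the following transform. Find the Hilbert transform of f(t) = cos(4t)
The Hilbert transform shifts each frequency component by -pi/2.
H{cos(wt)}=sin(wt)
With w=4: H{cos(4t)}=sin(4t)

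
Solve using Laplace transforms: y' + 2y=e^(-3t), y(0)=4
Take L: sY - 4 + 2Y=1/(s + 3)
Y(s + 2)=1/(s + 3) + 4
Y=1/((s + 3)(s + 2)) + 4/(s + 2)
Partial fractions: 1/((s + 3)(s + 2))=-1/(s + 3) + 1/(s + 2)
So Y=-1/(s + 3) + 5/(s + 2)
Inverse Laplace transform (L^(-1){1/(s + 3)}=e^(-3t), L^(-1){1/(s + 2)}=e^(-2t)):

Answer: y(t)=-1·e^(-3t) + 5·e^(-2t)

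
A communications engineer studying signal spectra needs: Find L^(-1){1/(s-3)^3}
L^(-1){1/(s-a)^n} = t^(n-1)·e^(at)/(n-1)!
Here a = 3, n = 3: t^2·e^(3t)/2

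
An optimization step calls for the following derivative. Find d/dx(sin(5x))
Chain rule: d/dx[sin(u)]=cos(u)·u' where u=5x
u'=5

Answer: 5·cos(5x)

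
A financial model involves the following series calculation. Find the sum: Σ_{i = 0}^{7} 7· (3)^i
Geometric series: S=a(1 - r^n)/(1 - r)
a=7, r=3, n=8
S=7(1 - 6561)/-2=22960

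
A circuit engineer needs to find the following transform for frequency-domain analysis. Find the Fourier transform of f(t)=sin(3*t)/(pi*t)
sin(W*t)/(pi*t) = (W/pi)*sinc(W*t/pi) is the impulse response of the ideal low-pass filter with cutoff W (here W = 3).
Its Fourier transform is a rectangular function:
F(omega) = 1 for |omega| < 3, 0 otherwise

Answer: rect(omega/6) [i.e., 1 for |omega| < 3, 0 otherwise]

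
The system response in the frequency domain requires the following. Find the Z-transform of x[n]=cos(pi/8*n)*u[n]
Z{cos(w0*n)*u[n]} = z(z - cos(w0))/(z^2 - 2z*cos(w0) + 1)
With w0 = pi/8: X(z) = z(z - cos(pi/8))/(z^2 - 2z*cos(pi/8) + 1)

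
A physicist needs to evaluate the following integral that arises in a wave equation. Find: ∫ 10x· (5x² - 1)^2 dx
Let u=5x² - 1, du=10x dx
∫ u^2 du=u^3/3+C

Answer: (5x² - 1)^3/3+C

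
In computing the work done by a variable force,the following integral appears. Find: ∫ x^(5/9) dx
Power rule: ∫ x^(5/9) dx = x^(14/9)/(14/9)+C

Answer: (9/14)·x^(14/9)+C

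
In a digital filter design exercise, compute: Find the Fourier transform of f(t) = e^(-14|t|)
Using the standard pair: F{e^(-a|t|)}=2a/(a^2 + omega^2)
With a=14: F(omega)=28/(196 + omega^2)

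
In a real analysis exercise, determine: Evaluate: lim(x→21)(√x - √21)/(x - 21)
Multiply by conjugate (√x+√21)/(√x+√21):
=(x - 21)/((x - 21)(√x+√21))=1/(√x+√21)
As x → 21: 1/(2√21)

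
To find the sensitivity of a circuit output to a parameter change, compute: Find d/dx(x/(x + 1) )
Quotient rule: (f/g)' = (f'g - fg')/g²
f = x, f' = 1
g = x + 1, g' = 1

Answer: (1·(x + 1) - x)/(x + 1)²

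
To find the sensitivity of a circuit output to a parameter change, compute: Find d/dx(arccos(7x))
d/dx[arccos(u)]=-u'/√(1-u²), u=7x, u'=7

Answer: -7/√(1-49x²)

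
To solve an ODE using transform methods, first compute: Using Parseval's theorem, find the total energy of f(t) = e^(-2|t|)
Parseval's theorem: E=integral |f(t)|^2 dt=(1/2pi) integral |F(omega)|^2 domega
E=integral_{-inf}^{inf} e^(-4|t|) dt=2*integral_0^inf e^(-4t) dt=2/(2*2)=1/2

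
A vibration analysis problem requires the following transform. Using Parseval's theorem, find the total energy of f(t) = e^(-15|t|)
Parseval's theorem: E=integral |f(t)|^2 dt=(1/2pi) integral |F(omega)|^2 domega
E=integral_{-inf}^{inf} e^(-30|t|) dt=2 * integral_0^inf e^(-30t) dt=2/(2 * 15)=1/15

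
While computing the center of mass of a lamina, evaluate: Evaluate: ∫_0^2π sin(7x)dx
Antiderivative: -cos(7x)/7
Evaluate at bounds: [-cos(7·2π)/7] - [-cos(7·0)/7]
= (-(1)+(1))/7 = 0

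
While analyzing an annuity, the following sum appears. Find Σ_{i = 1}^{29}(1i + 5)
=1·Σ i + 5·29=1·435 + 145=580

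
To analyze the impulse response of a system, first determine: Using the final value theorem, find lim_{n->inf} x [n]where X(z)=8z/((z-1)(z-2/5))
Final value theorem: lim x[n]=lim_{z->1} (z-1) * X(z)
(z-1) * X(z)=8z/(z-2/5)
As z->1: 8/(1 - 2/5)=8/(3/5)=40/3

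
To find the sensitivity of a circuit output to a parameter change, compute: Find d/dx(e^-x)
Chain rule: d/dx[e^u]=e^u · u' where u=-x
u'=-1

Answer: -1·e^-x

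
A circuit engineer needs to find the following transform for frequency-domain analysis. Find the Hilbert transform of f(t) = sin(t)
The Hilbert transform shifts each frequency component by -pi/2.
H{sin(wt)}=-cos(wt)
With w=1: H{sin(t)}=-cos(t)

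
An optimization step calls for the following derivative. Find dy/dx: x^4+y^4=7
Differentiate: 4x^3 + 4y^3·(dy/dx) = 0
dy/dx = -4x^3/(4y^3)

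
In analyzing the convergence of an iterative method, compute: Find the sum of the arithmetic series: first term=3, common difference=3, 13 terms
Last term: a_n = 3+(13-1)·3 = 39
Sum = n(a_1+a_n)/2 = 13(3+39)/2 = 273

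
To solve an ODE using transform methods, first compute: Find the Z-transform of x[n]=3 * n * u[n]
Z{n * u[n]} = z/(z-1)^2
By linearity: Z{3 * n * u[n]} = 3z/(z-1)^2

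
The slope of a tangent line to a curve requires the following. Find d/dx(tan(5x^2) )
Chain rule: d/dx[tan(u)] = sec²(u)·u' where u = 5x^2
u' = 10x

Answer: 10x·sec²(5x^2)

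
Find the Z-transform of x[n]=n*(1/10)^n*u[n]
Using the property Z{n*a^n*u[n]}=az/(z-a)^2
With a=1/10: X(z)=(1/10)z/(z - 1/10)^2, |z| > 1/10

Answer: (1/10)z/(z - 1/10)^2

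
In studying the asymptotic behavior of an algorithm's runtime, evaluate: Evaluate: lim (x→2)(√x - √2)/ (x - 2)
Multiply by conjugate (√x + √2)/(√x + √2):
= (x - 2)/((x - 2)(√x + √2)) = 1/(√x + √2)
As x → 2: 1/(2√2)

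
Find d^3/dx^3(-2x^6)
Apply power rule 3 times:
d^1: -12x^5
d^2: -60x^4
d^3: -240x^3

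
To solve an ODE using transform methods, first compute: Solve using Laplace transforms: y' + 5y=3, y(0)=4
Take L of both sides: sY(s)-4+5Y(s) = 3/s
Y(s)(s+5) = 3/s+4
Y(s) = 3/(s(s+5))+4/(s+5)
Partial fractions: 3/(s(s+5)) = (3/5)/s - (3/5)/(s+5)
So Y(s) = (3/5)/s+(17/5)/(s+5)
Inverse transform (L^(-1){1/s} = 1, L^(-1){1/(s+5)} = e^(-5t)):

Answer: y(t) = 3/5+(17/5)·e^(-5t)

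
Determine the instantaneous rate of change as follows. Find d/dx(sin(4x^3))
Chain rule: d/dx[sin(u)]=cos(u)·u' where u=4x^3
u'=12x^2

Answer: 12x^2·cos(4x^3)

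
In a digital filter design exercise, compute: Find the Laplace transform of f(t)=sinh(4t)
L{sinh(at)}=a/(s²-a²)
L{sinh(4t)}=4/(s²-16)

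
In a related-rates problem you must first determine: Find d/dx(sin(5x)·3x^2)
Product rule: (fg)' = f'g+fg'
f = sin(5x), f' = 5·cos(5x)
g = 3x^2, g' = 6x

Answer: 15·cos(5x)·x^2+6·sin(5x)·x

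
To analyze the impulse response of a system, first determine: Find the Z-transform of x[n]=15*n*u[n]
Z{n*u[n]} = z/(z-1)^2
By linearity: Z{15*n*u[n]} = 15z/(z-1)^2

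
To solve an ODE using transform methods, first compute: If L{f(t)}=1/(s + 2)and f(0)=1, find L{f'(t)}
L{f'(t)} = s·F(s) - f(0) = s/(s + 2) - 1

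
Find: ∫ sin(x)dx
Using standard integral: ∫ sin(x) dx=-cos(x) + C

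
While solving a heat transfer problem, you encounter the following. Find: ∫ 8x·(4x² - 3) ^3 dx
Let u = 4x² - 3, du = 8x dx
∫ u^3 du = u^4/4 + C

Answer: (4x² - 3)^4/4 + C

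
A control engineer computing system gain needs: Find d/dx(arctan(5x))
d/dx[arctan(u)] = u'/(1+u²), u = 5x, u' = 5

Answer: 5/(1+25x²)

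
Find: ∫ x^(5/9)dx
Power rule: ∫ x^(5/9) dx = x^(14/9)/(14/9)+C

Answer: (9/14)·x^(14/9)+C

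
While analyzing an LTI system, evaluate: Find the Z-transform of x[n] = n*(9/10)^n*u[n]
Using the property Z{n * a^n * u[n]}=az/(z-a)^2
With a=9/10: X(z)=(9/10)z/(z - 9/10)^2, |z| > 9/10

Answer: (9/10)z/(z - 9/10)^2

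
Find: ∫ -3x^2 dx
Using power rule: ∫ -3x^2 dx=-3/3 x^3 + C=-x^3 + C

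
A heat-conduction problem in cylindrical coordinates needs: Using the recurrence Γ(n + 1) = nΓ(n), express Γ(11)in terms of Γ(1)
Γ(11) = 10Γ(10) = 10·9Γ(9) = ... = 10!·Γ(1) = 3628800·Γ(1)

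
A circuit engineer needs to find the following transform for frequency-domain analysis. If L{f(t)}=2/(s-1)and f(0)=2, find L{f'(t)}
L{f'(t)} = s·F(s) - f(0) = 2s/(s-1)-2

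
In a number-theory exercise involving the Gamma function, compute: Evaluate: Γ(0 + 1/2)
Γ(1/2) = √π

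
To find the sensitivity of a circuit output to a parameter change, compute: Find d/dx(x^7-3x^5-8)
Power rule: d/dx(ax^n)=n·a·x^(n-1)
Term by term: 7·x^6 - 15·x^4

Answer: 7x^6 - 15x^4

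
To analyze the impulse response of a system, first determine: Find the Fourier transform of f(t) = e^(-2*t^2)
The Fourier transform of a Gaussian e^(-a*t^2) is sqrt(pi/a)*e^(-omega^2/(4a)).
With a=2: F(omega)=sqrt(pi/2)*e^(-omega^2/8)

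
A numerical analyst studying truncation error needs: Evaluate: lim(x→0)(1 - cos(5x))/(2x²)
Using 1-cos(u) ≈ u²/2 for small u:
(1-cos(5x)) ≈ (5x)²/2 = 25x²/2
So limit = 25/(2·2) = 25/4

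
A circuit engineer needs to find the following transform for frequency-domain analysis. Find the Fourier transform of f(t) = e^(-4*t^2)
The Fourier transform of a Gaussian e^(-a*t^2) is sqrt(pi/a)*e^(-omega^2/(4a)).
With a=4: F(omega)=sqrt(pi)/2*e^(-omega^2/16)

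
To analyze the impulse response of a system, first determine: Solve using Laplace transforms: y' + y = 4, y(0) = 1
Take L of both sides: sY(s) - 1 + Y(s)=4/s
Y(s)(s + 1)=4/s + 1
Y(s)=4/(s(s + 1)) + 1/(s + 1)
Partial fractions: 4/(s(s + 1))=4/s - 4/(s + 1)
So Y(s)=4/s - 3/(s + 1)
Inverse transform (L^(-1){1/s}=1, L^(-1){1/(s + 1)}=e^(-t)):

Answer: y(t)=4 - 3·e^(-t)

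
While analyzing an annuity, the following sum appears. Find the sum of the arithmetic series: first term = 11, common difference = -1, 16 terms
Last term: a_n = 11+(16-1)·-1 = -4
Sum = n(a_1+a_n)/2 = 16(11+(-4))/2 = 56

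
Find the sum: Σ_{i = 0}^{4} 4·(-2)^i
Geometric series: S = a(1 - r^n)/(1 - r)
a = 4, r = -2, n = 5
S = 4(1 + 32)/3 = 44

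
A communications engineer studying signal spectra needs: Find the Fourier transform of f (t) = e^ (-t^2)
The Fourier transform of a Gaussian e^(-t^2) is sqrt(pi) * e^(-omega^2/4).
With a=1: F(omega)=sqrt(pi) * e^(-omega^2/4)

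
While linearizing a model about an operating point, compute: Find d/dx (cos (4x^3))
Chain rule: d/dx[cos(u)]=-sin(u)·u' where u=4x^3
u'=12x^2

Answer: -12x^2·sin(4x^3)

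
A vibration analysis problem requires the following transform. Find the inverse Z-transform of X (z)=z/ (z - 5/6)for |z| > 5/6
Standard pair: z/(z-a) <-> a^n*u[n] for causal signals
With a=5/6: x[n]=(5/6)^n*u[n]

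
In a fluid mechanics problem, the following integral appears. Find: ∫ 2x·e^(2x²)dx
Let u = 2x², du = 4x dx
∫ (1/2)e^u du = e^u/2+C

Answer: e^(2x²)/2+C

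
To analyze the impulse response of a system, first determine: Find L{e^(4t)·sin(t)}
First shifting: L{e^(at)f(t)}=F(s-a)
L{sin(t)}=1/(s² + 1)
Shift: 1/((s-4)² + 1)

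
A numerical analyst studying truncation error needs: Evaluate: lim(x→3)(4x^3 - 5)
Polynomial is continuous, so substitute x=3:
4·3^3-5=103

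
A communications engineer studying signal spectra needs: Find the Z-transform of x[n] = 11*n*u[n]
Z{n*u[n]} = z/(z-1)^2
By linearity: Z{11*n*u[n]} = 11z/(z-1)^2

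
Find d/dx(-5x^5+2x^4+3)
Power rule: d/dx(ax^n)=n·a·x^(n-1)
Term by term: -25·x^4 + 8·x^3

Answer: -25x^4 + 8x^3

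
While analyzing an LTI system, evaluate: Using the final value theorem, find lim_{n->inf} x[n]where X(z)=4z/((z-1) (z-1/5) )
Final value theorem: lim x[n]=lim_{z->1} (z-1)*X(z)
(z-1)*X(z)=4z/(z-1/5)
As z->1: 4/(1 - 1/5)=4/(4/5)=5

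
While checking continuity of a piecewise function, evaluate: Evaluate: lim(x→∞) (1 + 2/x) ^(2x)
Rewrite as [(1 + 2/x)^x]^2.
lim(1 + 2/x)^x = e^2, so limit = (e^2)^2 = e^4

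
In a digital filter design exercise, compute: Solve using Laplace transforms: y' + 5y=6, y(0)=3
Take L of both sides: sY(s) - 3 + 5Y(s)=6/s
Y(s)(s + 5)=6/s + 3
Y(s)=6/(s(s + 5)) + 3/(s + 5)
Partial fractions: 6/(s(s + 5))=(6/5)/s - (6/5)/(s + 5)
So Y(s)=(6/5)/s + (9/5)/(s + 5)
Inverse transform (L^(-1){1/s}=1, L^(-1){1/(s + 5)}=e^(-5t)):

Answer: y(t)=6/5 + (9/5)·e^(-5t)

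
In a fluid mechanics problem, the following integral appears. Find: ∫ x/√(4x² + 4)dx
Let u = 4x² + 4, du = 8x dx
∫ (1/8)·u^(-1/2) du = √u/4 + C

Answer: √(4x² + 4)/4 + C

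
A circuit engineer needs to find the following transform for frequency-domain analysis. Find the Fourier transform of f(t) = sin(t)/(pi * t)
sin(W * t)/(pi * t)=(W/pi) * sinc(W * t/pi) is the impulse response of the ideal low-pass filter with cutoff W (here W=1).
Its Fourier transform is a rectangular function:
F(omega)=1 for |omega| < 1, 0 otherwise

Answer: rect(omega/2) [i.e., 1 for |omega| < 1, 0 otherwise]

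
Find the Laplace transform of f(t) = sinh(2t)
L{sinh(at)} = a/(s²-a²)
L{sinh(2t)} = 2/(s²-4)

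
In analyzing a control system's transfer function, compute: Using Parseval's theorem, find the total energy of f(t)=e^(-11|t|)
Parseval's theorem: E=integral |f(t)|^2 dt=(1/2pi) integral |F(omega)|^2 domega
E=integral_{-inf}^{inf} e^(-22|t|) dt=2*integral_0^inf e^(-22t) dt=2/(2*11)=1/11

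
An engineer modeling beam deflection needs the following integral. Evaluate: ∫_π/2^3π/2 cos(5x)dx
Antiderivative: sin(5x)/5
Evaluate at bounds: [sin(5·3π/2)/5] - [sin(5·π/2)/5]
=((-1) - (1))/5=-2/5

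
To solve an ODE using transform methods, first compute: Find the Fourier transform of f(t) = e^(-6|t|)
Using the standard pair: F{e^(-a|t|)}=2a/(a^2+omega^2)
With a=6: F(omega)=12/(36+omega^2)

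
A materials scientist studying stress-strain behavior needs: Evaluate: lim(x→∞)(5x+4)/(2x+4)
Divide numerator and denominator by x:
lim (5+4/x)/(2+4/x) = 5/2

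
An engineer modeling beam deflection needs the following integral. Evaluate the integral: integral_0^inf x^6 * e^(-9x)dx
This is a Gamma integral. Substitute u = 9x (du = 9 dx):
integral_0^inf x^6*e^(-9x) dx = (1/9^7) integral_0^inf u^6*e^(-u) du
= Gamma(7)/9^7 = 6!/9^7 = 720/4782969

Answer: 80/531441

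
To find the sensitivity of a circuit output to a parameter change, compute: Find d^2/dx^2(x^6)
Apply power rule 2 times:
d^1: 6x^5
d^2: 30x^4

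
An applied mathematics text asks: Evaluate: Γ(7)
Γ(n) = (n-1)! for positive integers
Γ(7) = 6! = 720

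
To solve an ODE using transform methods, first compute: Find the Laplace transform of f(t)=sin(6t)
L{sin(wt)}=w/(s² + w²)
L{sin(6t)}=6/(s² + 36)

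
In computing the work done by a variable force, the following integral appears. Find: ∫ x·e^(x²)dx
Let u = x², du = 2x dx
∫ (1/2)e^u du = e^u/2+C

Answer: e^(x²)/2+C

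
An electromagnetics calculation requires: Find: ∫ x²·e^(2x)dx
Integration by parts twice:
First: u = x², dv = e^(2x) dx => x²e^(2x)/2 - (2/2)∫ xe^(2x) dx
Second (∫ xe^(2x) dx): xe^(2x)/2 - e^(2x)/4
Combining: e^(2x)(x²/2 - 2x/4 + 2/8) + C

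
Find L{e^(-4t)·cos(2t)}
First shifting: L{e^(at)f(t)} = F(s-a)
L{cos(2t)} = s/(s²+4)
Shift: (s+4)/((s+4)²+4)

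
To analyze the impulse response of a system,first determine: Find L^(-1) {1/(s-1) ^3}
L^(-1){1/(s-a)^n} = t^(n-1)·e^(at)/(n-1)!
Here a = 1, n = 3: t^2·e^(t)/2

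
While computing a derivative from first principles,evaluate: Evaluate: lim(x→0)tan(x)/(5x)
tan(u) ≈ u for small u:
tan(x)/(5x) ≈ x/(5x) = 1/5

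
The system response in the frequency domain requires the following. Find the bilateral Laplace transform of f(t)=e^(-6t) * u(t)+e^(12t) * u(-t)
For e^(-6t) * u(t): L=1/(s+6), Re(s) > -6
For e^(12t) * u(-t): L=-1/(s-12), Re(s) < 12
Combined: F(s)=1/(s+6)-1/(s-12), -6 < Re(s) < 12

Answer: 1/(s+6)-1/(s-12), ROC: -6 < Re(s) < 12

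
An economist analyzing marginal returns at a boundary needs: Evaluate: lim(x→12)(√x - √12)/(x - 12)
Multiply by conjugate (√x+√12)/(√x+√12):
=(x - 12)/((x - 12)(√x+√12))=1/(√x+√12)
As x → 12: 1/(2√12)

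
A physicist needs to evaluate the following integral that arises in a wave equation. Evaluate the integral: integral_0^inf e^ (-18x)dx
integral_0^inf e^(-18x) dx = [-1/18 * e^(-18x)]_0^inf
= 0 - (-1/18) = 1/18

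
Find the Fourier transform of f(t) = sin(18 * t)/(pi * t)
sin(W*t)/(pi*t)=(W/pi)*sinc(W*t/pi) is the impulse response of the ideal low-pass filter with cutoff W (here W=18).
Its Fourier transform is a rectangular function:
F(omega)=1 for |omega| < 18, 0 otherwise

Answer: rect(omega/36) [i.e., 1 for |omega| < 18, 0 otherwise]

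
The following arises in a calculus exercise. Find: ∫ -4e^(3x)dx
Since d/dx[e^(3x)]=3e^(3x), we get -4/3 e^(3x)+C

Answer: (-4/3)e^(3x)+C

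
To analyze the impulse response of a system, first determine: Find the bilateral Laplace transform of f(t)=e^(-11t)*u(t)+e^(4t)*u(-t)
For e^(-11t) * u(t): L = 1/(s + 11), Re(s) > -11
For e^(4t) * u(-t): L = -1/(s-4), Re(s) < 4
Combined: F(s) = 1/(s + 11) - 1/(s-4), -11 < Re(s) < 4

Answer: 1/(s + 11) - 1/(s-4), ROC: -11 < Re(s) < 4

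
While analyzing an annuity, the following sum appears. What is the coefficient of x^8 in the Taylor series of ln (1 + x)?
ln(1 + x) = Σ (-1)^(n + 1) x^n/n
Coefficient of x^8 = (-1)^9/8 = -1/8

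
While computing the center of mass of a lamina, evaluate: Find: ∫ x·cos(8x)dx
By parts: u = x, dv = cos(8x) dx
du = dx, v = sin(8x)/8
= x·sin(8x)/8+cos(8x)/8²+C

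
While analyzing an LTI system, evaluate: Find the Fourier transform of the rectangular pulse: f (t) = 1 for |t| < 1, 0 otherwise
F(omega) = integral from -1 to 1 of e^(-j * omega * t) dt
= 2 * sin(1 * omega)/omega = 2 * sinc(1 * omega/pi)

Answer: 2 * sin(1 * omega)/omega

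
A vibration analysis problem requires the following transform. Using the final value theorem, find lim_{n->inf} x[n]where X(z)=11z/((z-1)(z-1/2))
Final value theorem: lim x[n] = lim_{z->1} (z-1) * X(z)
(z-1) * X(z) = 11z/(z-1/2)
As z->1: 11/(1-1/2) = 11/(1/2) = 22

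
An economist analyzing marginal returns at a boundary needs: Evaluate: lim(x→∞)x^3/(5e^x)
Apply L'Hôpital 3 times (∞/∞ each time):
Eventually get 3!/(5e^x) → 0

Answer: 0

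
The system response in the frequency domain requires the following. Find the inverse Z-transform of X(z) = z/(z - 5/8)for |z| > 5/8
Standard pair: z/(z-a) <-> a^n*u[n] for causal signals
With a=5/8: x[n]=(5/8)^n*u[n]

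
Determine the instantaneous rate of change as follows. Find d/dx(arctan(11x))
d/dx[arctan(u)]=u'/(1+u²), u=11x, u'=11

Answer: 11/(1+121x²)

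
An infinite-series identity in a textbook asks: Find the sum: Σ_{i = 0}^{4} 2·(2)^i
Geometric series: S=a(1 - r^n)/(1 - r)
a=2, r=2, n=5
S=2(1-32)/-1=62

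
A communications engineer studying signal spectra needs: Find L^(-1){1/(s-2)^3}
L^(-1){1/(s-a)^n} = t^(n-1)·e^(at)/(n-1)!
Here a = 2, n = 3: t^2·e^(2t)/2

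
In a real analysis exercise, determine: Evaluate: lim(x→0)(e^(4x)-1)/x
L'Hôpital (0/0): lim 4e^(4x)/1=4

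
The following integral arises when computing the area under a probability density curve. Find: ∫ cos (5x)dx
Using substitution u = 5x: ∫ cos(u) du/5 = sin(u)/5 + C

Answer: (1/5)sin(5x) + C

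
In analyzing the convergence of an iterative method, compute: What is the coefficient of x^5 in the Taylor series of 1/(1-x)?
1/(1-x) = Σ x^n for |x|<1
All coefficients are 1

Answer: 1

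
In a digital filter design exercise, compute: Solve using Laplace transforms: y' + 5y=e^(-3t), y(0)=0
Take L: sY - 0+5Y = 1/(s+3)
Y(s+5) = 1/(s+3)+0
Y = 1/((s+3)(s+5))+0/(s+5)
Partial fractions: 1/((s+3)(s+5)) = (1/2)/(s+3) - (1/2)/(s+5)
So Y = (1/2)/(s+3) - (1/2)/(s+5)
Inverse Laplace transform (L^(-1){1/(s+3)} = e^(-3t), L^(-1){1/(s+5)} = e^(-5t)):

Answer: y(t) = (1/2)·e^(-3t) - (1/2)·e^(-5t)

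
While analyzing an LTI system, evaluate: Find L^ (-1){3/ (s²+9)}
L^(-1){w/(s²+w²)}=sin(wt)
Here w=3

Answer: sin(3t)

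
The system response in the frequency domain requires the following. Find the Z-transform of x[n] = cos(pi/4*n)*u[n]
Z{cos(w0 * n) * u[n]} = z(z - cos(w0))/(z^2-2z * cos(w0)+1)
With w0 = pi/4: X(z) = z(z - cos(pi/4))/(z^2-2z * cos(pi/4)+1)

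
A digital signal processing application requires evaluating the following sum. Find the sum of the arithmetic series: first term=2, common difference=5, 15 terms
Last term: a_n=2+(15-1)·5=72
Sum=n(a_1+a_n)/2=15(2+72)/2=555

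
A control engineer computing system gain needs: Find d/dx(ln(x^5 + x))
Chain rule: d/dx[ln(u)] = u'/u where u = x^5+x
u' = 5x^4+1

Answer: (5x^4+1)/(x^5+x)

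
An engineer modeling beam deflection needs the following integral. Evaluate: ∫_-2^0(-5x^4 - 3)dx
Step 1: Find antiderivative F(x)=-x^5-3x
Step 2: F(0) - F(-2)=0 - (38)=-38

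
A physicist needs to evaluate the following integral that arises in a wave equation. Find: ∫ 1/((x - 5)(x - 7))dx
Partial fractions: 1/((x-5)(x-7)) = A/(x-5) + B/(x-7)
A = -1/2, B = 1/2
∫ [-1/2· 1/(x-5) + 1/2· 1/(x-7)] dx
= (1/2)[ln|x-7| - ln|x-5|] + C

Answer: (1/2)·ln|(x-7)/(x-5)| + C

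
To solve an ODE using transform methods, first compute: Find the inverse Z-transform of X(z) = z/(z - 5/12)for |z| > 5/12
Standard pair: z/(z-a) <-> a^n * u[n] for causal signals
With a = 5/12: x[n] = (5/12)^n * u[n]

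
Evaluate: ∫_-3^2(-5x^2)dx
Step 1: Find antiderivative F(x)=(-5/3)x^3
Step 2: F(2) - F(-3)=-40/3 - (45)=-175/3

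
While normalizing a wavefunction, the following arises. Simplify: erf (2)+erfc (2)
By definition erfc(x) = 1 - erf(x)
erf(2)+erfc(2) = erf(2)+1 - erf(2) = 1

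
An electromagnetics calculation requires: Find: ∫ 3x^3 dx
Using power rule: ∫ 3x^3 dx = 3/4 x^4 + C = (3/4)x^4 + C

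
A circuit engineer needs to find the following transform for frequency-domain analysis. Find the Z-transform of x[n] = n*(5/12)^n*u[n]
Using the property Z{n*a^n*u[n]} = az/(z-a)^2
With a = 5/12: X(z) = (5/12)z/(z - 5/12)^2, |z| > 5/12

Answer: (5/12)z/(z - 5/12)^2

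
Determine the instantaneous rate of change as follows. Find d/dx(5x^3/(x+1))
Quotient rule: (f/g)' = (f'g - fg')/g²
f = 5x^3, f' = 15x^2
g = x + 1, g' = 1

Answer: (15x^2·(x + 1) - 5x^3)/(x + 1)²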